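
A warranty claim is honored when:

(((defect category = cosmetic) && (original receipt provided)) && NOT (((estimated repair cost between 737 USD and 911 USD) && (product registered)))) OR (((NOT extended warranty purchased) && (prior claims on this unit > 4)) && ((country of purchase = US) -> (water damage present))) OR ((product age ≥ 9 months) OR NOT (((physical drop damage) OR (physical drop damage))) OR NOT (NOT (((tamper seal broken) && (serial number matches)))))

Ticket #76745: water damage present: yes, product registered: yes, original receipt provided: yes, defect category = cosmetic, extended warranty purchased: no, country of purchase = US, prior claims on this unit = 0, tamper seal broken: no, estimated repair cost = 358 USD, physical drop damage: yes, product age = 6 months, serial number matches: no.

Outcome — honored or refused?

Honored

Atomic conditions:
  defect category = cosmetic: cosmetic == cosmetic is true
  original receipt provided: yes → true
  estimated repair cost between 737 USD and 911 USD: 358 in [737, 911] is false
  product registered: yes → true
  NOT extended warranty purchased: no → true
  prior claims on this unit > 4: 0 > 4 is false
  country of purchase = US: US == US is true
  water damage present: yes → true
  product age ≥ 9 months: 6 ≥ 9 is false
  physical drop damage: yes → true
  tamper seal broken: no → false
  serial number matches: no → false
Combine:
[1.1] true AND true = true
[1.2.1] false AND true = false
[1.2] NOT false = true
[1] true AND true = true
[2.1] true AND false = false
[2.2] true → true = true
[2] false AND true = false
[3.2.1] true OR true = true
[3.2] NOT true = false
[3.3.1.1] false AND false = false
[3.3.1] NOT false = true
[3.3] NOT true = false
[3] false OR false OR false = false
[root] true OR false OR false = true
Overall: true → honored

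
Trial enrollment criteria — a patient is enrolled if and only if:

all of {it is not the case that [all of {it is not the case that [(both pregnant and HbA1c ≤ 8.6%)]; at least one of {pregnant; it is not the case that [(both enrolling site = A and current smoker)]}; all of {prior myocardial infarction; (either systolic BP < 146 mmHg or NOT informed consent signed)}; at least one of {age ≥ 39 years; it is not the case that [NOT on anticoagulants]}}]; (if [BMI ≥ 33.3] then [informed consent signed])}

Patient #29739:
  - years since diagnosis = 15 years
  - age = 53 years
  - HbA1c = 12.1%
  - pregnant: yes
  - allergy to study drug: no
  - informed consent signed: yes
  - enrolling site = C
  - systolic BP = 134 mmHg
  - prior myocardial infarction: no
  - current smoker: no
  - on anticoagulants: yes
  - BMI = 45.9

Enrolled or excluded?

Enrolled

Atomic conditions:
  pregnant: yes → true
  HbA1c ≤ 8.6%: 12.1 ≤ 8.6 is false
  enrolling site = A: C == A is false
  current smoker: no → false
  prior myocardial infarction: no → false
  systolic BP < 146 mmHg: 134 < 146 is true
  NOT informed consent signed: yes → false
  age ≥ 39 years: 53 ≥ 39 is true
  NOT on anticoagulants: yes → false
  BMI ≥ 33.3: 45.9 ≥ 33.3 is true
  informed consent signed: yes → true
Combine:
[1.1.1.1] true AND false = false
[1.1.1] NOT false = true
[1.1.2.2.1] false AND false = false
[1.1.2.2] NOT false = true
[1.1.2] true OR true = true
[1.1.3.2] true OR false = true
[1.1.3] false AND true = false
[1.1.4.2] NOT false = true
[1.1.4] true OR true = true
[1.1] true AND true AND false AND true = false
[1] NOT false = true
[2] true → true = true
[root] true AND true = true
Overall: true → enrolled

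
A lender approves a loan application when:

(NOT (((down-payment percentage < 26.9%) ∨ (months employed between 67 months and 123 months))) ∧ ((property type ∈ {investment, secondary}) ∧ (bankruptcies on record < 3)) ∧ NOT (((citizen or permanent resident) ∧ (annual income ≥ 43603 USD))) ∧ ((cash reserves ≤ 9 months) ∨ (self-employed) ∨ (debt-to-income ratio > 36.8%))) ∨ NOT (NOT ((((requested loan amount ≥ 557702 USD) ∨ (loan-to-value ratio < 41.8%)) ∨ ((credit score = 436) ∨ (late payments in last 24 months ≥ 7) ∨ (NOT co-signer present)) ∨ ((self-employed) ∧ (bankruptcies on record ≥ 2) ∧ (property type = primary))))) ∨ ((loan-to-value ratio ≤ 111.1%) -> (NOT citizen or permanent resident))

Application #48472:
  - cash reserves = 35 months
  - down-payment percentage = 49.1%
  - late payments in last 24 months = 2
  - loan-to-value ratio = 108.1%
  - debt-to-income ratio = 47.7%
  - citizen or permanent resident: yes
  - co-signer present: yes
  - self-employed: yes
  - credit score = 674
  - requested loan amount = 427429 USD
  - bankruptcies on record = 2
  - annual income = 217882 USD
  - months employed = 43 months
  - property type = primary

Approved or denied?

Approved

Atomic conditions:
  down-payment percentage < 26.9%: 49.1 < 26.9 is false
  months employed between 67 months and 123 months: 43 in [67, 123] is false
  property type ∈ {investment, secondary}: primary is not in the set → false
  bankruptcies on record < 3: 2 < 3 is true
  citizen or permanent resident: yes → true
  annual income ≥ 43603 USD: 217882 ≥ 43603 is true
  cash reserves ≤ 9 months: 35 ≤ 9 is false
  self-employed: yes → true
  debt-to-income ratio > 36.8%: 47.7 > 36.8 is true
  requested loan amount ≥ 557702 USD: 427429 ≥ 557702 is false
  loan-to-value ratio < 41.8%: 108.1 < 41.8 is false
  credit score = 436: 674 == 436 is false
  late payments in last 24 months ≥ 7: 2 ≥ 7 is false
  NOT co-signer present: yes → false
  bankruptcies on record ≥ 2: 2 ≥ 2 is true
  property type = primary: primary == primary is true
  loan-to-value ratio ≤ 111.1%: 108.1 ≤ 111.1 is true
  NOT citizen or permanent resident: yes → false
Combine:
[1.1.1] false OR false = false
[1.1] NOT false = true
[1.2] false AND true = false
[1.3.1] true AND true = true
[1.3] NOT true = false
[1.4] false OR true OR true = true
[1] true AND false AND false AND true = false
[2.1.1.1] false OR false = false
[2.1.1.2] false OR false OR false = false
[2.1.1.3] true AND true AND true = true
[2.1.1] false OR false OR true = true
[2.1] NOT true = false
[2] NOT false = true
[3] true → false = false
[root] false OR true OR false = true
Overall: true → approved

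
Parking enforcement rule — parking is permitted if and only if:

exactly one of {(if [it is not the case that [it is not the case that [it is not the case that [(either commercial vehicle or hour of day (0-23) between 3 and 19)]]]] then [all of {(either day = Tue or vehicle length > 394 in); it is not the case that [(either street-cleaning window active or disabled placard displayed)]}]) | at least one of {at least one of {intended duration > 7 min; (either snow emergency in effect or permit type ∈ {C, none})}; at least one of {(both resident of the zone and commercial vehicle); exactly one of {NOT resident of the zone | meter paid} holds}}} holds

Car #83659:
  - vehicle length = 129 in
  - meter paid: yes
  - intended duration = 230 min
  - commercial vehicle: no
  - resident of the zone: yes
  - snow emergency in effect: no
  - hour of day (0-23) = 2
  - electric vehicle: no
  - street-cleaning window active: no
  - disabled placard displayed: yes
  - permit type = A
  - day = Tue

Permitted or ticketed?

Permitted

Atomic conditions:
  commercial vehicle: no → false
  hour of day (0-23) between 3 and 19: 2 in [3, 19] is false
  day = Tue: Tue == Tue is true
  vehicle length > 394 in: 129 > 394 is false
  street-cleaning window active: no → false
  disabled placard displayed: yes → true
  intended duration > 7 min: 230 > 7 is true
  snow emergency in effect: no → false
  permit type ∈ {C, none}: A is not in the set → false
  resident of the zone: yes → true
  NOT resident of the zone: yes → false
  meter paid: yes → true
Combine:
[1.1.1.1.1] false OR false = false
[1.1.1.1] NOT false = true
[1.1.1] NOT true = false
[1.1] NOT false = true
[1.2.1] true OR false = true
[1.2.2.1] false OR true = true
[1.2.2] NOT true = false
[1.2] true AND false = false
[1] true → false = false
[2.1.2] false OR false = false
[2.1] true OR false = true
[2.2.1] true AND false = false
[2.2.2] exactly-one(false, true) = true
[2.2] false OR true = true
[2] true OR true = true
[root] exactly-one(false, true) = true
Overall: true → permitted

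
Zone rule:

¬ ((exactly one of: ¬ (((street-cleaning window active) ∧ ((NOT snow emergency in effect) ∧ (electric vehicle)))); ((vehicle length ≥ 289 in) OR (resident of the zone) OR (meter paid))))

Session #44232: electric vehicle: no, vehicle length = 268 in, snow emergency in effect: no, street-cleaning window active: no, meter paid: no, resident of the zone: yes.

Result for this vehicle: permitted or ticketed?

Permitted

Atomic conditions:
  street-cleaning window active: no → false
  NOT snow emergency in effect: no → true
  electric vehicle: no → false
  vehicle length ≥ 289 in: 268 ≥ 289 is false
  resident of the zone: yes → true
  meter paid: no → false
Combine:
[1.1.1.2] true AND false = false
[1.1.1] false AND false = false
[1.1] NOT false = true
[1.2] false OR true OR false = true
[1] exactly-one(true, true) = false
[root] NOT false = true
Overall: true → permitted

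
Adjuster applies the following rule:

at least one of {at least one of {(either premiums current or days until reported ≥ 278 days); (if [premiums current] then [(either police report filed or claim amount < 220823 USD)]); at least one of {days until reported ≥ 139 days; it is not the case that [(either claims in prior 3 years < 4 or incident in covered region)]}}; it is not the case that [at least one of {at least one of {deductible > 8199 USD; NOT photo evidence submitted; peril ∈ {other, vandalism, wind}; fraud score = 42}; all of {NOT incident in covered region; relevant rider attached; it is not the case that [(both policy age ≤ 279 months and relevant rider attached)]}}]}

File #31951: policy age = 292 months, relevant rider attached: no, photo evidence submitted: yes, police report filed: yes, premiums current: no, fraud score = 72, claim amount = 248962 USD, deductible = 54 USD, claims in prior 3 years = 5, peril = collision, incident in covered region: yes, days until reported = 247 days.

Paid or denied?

Atomic conditions:
  premiums current: no → false
  days until reported ≥ 278 days: 247 ≥ 278 is false
  police report filed: yes → true
  claim amount < 220823 USD: 248962 < 220823 is false
  days until reported ≥ 139 days: 247 ≥ 139 is true
  claims in prior 3 years < 4: 5 < 4 is false
  incident in covered region: yes → true
  deductible > 8199 USD: 54 > 8199 is false
  NOT photo evidence submitted: yes → false
  peril ∈ {other, vandalism, wind}: collision is not in the set → false
  fraud score = 42: 72 == 42 is false
  NOT incident in covered region: yes → false
  relevant rider attached: no → false
  policy age ≤ 279 months: 292 ≤ 279 is false
Combine:
[1.1] false OR false = false
[1.2.2] true OR false = true
[1.2] false → true (antecedent false ⇒ implication holds) = true
[1.3.2.1] false OR true = true
[1.3.2] NOT true = false
[1.3] true OR false = true
[1] false OR true OR true = true
[2.1.1] false OR false OR false OR false = false
[2.1.2.3.1] false AND false = false
[2.1.2.3] NOT false = true
[2.1.2] false AND false AND true = false
[2.1] false OR false = false
[2] NOT false = true
[root] true OR true = true
Overall: true → paid

Paid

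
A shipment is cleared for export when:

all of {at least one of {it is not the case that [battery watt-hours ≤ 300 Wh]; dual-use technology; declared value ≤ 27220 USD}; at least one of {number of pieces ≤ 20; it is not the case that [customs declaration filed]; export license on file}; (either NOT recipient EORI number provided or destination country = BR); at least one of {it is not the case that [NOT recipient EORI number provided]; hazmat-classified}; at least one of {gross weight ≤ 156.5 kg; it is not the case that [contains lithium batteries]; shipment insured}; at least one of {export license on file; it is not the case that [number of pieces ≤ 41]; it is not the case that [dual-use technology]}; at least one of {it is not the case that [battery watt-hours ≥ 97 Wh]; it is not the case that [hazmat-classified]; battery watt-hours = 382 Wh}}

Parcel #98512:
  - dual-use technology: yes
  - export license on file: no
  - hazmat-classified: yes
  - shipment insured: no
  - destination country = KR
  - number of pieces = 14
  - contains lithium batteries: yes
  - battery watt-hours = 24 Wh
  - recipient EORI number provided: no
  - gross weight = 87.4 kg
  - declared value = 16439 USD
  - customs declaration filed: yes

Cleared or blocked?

Atomic conditions:
  battery watt-hours ≤ 300 Wh: 24 ≤ 300 is true
  dual-use technology: yes → true
  declared value ≤ 27220 USD: 16439 ≤ 27220 is true
  number of pieces ≤ 20: 14 ≤ 20 is true
  customs declaration filed: yes → true
  export license on file: no → false
  NOT recipient EORI number provided: no → true
  destination country = BR: KR == BR is false
  hazmat-classified: yes → true
  gross weight ≤ 156.5 kg: 87.4 ≤ 156.5 is true
  contains lithium batteries: yes → true
  shipment insured: no → false
  number of pieces ≤ 41: 14 ≤ 41 is true
  battery watt-hours ≥ 97 Wh: 24 ≥ 97 is false
  battery watt-hours = 382 Wh: 24 == 382 is false
Combine:
[1.1] NOT true = false
[1] false OR true OR true = true
[2.2] NOT true = false
[2] true OR false OR false = true
[3] true OR false = true
[4.1] NOT true = false
[4] false OR true = true
[5.2] NOT true = false
[5] true OR false OR false = true
[6.2] NOT true = false
[6.3] NOT true = false
[6] false OR false OR false = false
[7.1] NOT false = true
[7.2] NOT true = false
[7] true OR false OR false = true
[root] true AND true AND true AND true AND true AND false AND true = false
Overall: false → blocked

Blocked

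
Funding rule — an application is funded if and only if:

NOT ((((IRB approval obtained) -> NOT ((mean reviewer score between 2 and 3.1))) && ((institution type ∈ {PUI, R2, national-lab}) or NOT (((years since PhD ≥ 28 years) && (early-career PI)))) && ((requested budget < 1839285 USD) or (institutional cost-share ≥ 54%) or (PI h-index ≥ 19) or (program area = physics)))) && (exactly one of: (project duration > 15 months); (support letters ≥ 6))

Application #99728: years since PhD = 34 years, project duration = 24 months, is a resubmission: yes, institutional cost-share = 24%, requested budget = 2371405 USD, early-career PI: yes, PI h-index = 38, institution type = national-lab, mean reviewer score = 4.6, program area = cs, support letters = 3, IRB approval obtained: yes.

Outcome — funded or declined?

Atomic conditions:
  IRB approval obtained: yes → true
  mean reviewer score between 2 and 3.1: 4.6 in [2, 3.1] is false
  institution type ∈ {PUI, R2, national-lab}: national-lab is in the set → true
  years since PhD ≥ 28 years: 34 ≥ 28 is true
  early-career PI: yes → true
  requested budget < 1839285 USD: 2371405 < 1839285 is false
  institutional cost-share ≥ 54%: 24 ≥ 54 is false
  PI h-index ≥ 19: 38 ≥ 19 is true
  program area = physics: cs == physics is false
  project duration > 15 months: 24 > 15 is true
  support letters ≥ 6: 3 ≥ 6 is false
Combine:
[1.1.1.2] NOT false = true
[1.1.1] true → true = true
[1.1.2.2.1] true AND true = true
[1.1.2.2] NOT true = false
[1.1.2] true OR false = true
[1.1.3] false OR false OR true OR false = true
[1.1] true AND true AND true = true
[1] NOT true = false
[2] exactly-one(true, false) = true
[root] false AND true = false
Overall: false → declined

Declined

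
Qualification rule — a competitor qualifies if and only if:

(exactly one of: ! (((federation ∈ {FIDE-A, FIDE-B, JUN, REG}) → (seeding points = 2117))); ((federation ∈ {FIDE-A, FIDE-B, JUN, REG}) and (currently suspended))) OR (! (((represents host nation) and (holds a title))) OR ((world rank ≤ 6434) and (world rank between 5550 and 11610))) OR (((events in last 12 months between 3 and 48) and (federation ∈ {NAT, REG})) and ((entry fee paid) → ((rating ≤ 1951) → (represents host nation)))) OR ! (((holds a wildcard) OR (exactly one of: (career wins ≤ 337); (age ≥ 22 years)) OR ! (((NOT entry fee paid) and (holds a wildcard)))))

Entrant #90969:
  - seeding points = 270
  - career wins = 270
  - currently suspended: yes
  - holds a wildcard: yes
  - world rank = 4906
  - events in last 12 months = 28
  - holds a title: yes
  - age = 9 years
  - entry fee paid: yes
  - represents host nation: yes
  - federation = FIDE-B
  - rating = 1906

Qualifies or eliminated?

Eliminated

Atomic conditions:
  federation ∈ {FIDE-A, FIDE-B, JUN, REG}: FIDE-B is in the set → true
  seeding points = 2117: 270 == 2117 is false
  currently suspended: yes → true
  represents host nation: yes → true
  holds a title: yes → true
  world rank ≤ 6434: 4906 ≤ 6434 is true
  world rank between 5550 and 11610: 4906 in [5550, 11610] is false
  events in last 12 months between 3 and 48: 28 in [3, 48] is true
  federation ∈ {NAT, REG}: FIDE-B is not in the set → false
  entry fee paid: yes → true
  rating ≤ 1951: 1906 ≤ 1951 is true
  holds a wildcard: yes → true
  career wins ≤ 337: 270 ≤ 337 is true
  age ≥ 22 years: 9 ≥ 22 is false
  NOT entry fee paid: yes → false
Combine:
[1.1.1] true → false = false
[1.1] NOT false = true
[1.2] true AND true = true
[1] exactly-one(true, true) = false
[2.1.1] true AND true = true
[2.1] NOT true = false
[2.2] true AND false = false
[2] false OR false = false
[3.1] true AND false = false
[3.2.2] true → true = true
[3.2] true → true = true
[3] false AND true = false
[4.1.2] exactly-one(true, false) = true
[4.1.3.1] false AND true = false
[4.1.3] NOT false = true
[4.1] true OR true OR true = true
[4] NOT true = false
[root] false OR false OR false OR false = false
Overall: false → eliminated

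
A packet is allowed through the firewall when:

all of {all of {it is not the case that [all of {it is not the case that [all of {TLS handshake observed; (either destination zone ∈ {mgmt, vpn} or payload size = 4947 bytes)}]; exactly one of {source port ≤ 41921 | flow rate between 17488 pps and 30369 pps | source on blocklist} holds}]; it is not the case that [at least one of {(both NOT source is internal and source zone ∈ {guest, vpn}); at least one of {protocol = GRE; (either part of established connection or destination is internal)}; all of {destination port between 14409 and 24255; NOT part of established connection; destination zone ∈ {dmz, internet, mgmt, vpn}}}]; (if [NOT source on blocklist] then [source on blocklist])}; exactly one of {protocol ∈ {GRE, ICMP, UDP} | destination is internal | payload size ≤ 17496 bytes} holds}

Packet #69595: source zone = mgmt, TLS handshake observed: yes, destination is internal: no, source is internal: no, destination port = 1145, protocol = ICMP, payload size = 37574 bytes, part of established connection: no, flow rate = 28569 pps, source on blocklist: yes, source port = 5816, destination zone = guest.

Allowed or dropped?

Atomic conditions:
  TLS handshake observed: yes → true
  destination zone ∈ {mgmt, vpn}: guest is not in the set → false
  payload size = 4947 bytes: 37574 == 4947 is false
  source port ≤ 41921: 5816 ≤ 41921 is true
  flow rate between 17488 pps and 30369 pps: 28569 in [17488, 30369] is true
  source on blocklist: yes → true
  NOT source is internal: no → true
  source zone ∈ {guest, vpn}: mgmt is not in the set → false
  protocol = GRE: ICMP == GRE is false
  part of established connection: no → false
  destination is internal: no → false
  destination port between 14409 and 24255: 1145 in [14409, 24255] is false
  NOT part of established connection: no → true
  destination zone ∈ {dmz, internet, mgmt, vpn}: guest is not in the set → false
  NOT source on blocklist: yes → false
  protocol ∈ {GRE, ICMP, UDP}: ICMP is in the set → true
  payload size ≤ 17496 bytes: 37574 ≤ 17496 is false
Combine:
[1.1.1.1.1.2] false OR false = false
[1.1.1.1.1] true AND false = false
[1.1.1.1] NOT false = true
[1.1.1.2] exactly-one(true, true, true) = false
[1.1.1] true AND false = false
[1.1] NOT false = true
[1.2.1.1] true AND false = false
[1.2.1.2.2] false OR false = false
[1.2.1.2] false OR false = false
[1.2.1.3] false AND true AND false = false
[1.2.1] false OR false OR false = false
[1.2] NOT false = true
[1.3] false → true (antecedent false ⇒ implication holds) = true
[1] true AND true AND true = true
[2] exactly-one(true, false, false) = true
[root] true AND true = true
Overall: true → allowed

Allowed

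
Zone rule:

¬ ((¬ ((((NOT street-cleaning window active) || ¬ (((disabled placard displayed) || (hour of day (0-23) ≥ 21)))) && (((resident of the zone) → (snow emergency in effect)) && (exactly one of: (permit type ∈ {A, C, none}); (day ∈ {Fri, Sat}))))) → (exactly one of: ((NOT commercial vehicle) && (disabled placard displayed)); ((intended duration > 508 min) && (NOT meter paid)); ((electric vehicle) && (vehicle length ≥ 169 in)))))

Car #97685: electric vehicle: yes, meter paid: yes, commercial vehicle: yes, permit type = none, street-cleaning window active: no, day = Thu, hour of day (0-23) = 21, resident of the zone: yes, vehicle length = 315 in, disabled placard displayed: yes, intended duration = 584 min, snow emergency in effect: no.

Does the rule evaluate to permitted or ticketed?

Atomic conditions:
  NOT street-cleaning window active: no → true
  disabled placard displayed: yes → true
  hour of day (0-23) ≥ 21: 21 ≥ 21 is true
  resident of the zone: yes → true
  snow emergency in effect: no → false
  permit type ∈ {A, C, none}: none is in the set → true
  day ∈ {Fri, Sat}: Thu is not in the set → false
  NOT commercial vehicle: yes → false
  intended duration > 508 min: 584 > 508 is true
  NOT meter paid: yes → false
  electric vehicle: yes → true
  vehicle length ≥ 169 in: 315 ≥ 169 is true
Combine:
[1.1.1.1.2.1] true OR true = true
[1.1.1.1.2] NOT true = false
[1.1.1.1] true OR false = true
[1.1.1.2.1] true → false = false
[1.1.1.2.2] exactly-one(true, false) = true
[1.1.1.2] false AND true = false
[1.1.1] true AND false = false
[1.1] NOT false = true
[1.2.1] false AND true = false
[1.2.2] true AND false = false
[1.2.3] true AND true = true
[1.2] exactly-one(false, false, true) = true
[1] true → true = true
[root] NOT true = false
Overall: false → ticketed

Ticketed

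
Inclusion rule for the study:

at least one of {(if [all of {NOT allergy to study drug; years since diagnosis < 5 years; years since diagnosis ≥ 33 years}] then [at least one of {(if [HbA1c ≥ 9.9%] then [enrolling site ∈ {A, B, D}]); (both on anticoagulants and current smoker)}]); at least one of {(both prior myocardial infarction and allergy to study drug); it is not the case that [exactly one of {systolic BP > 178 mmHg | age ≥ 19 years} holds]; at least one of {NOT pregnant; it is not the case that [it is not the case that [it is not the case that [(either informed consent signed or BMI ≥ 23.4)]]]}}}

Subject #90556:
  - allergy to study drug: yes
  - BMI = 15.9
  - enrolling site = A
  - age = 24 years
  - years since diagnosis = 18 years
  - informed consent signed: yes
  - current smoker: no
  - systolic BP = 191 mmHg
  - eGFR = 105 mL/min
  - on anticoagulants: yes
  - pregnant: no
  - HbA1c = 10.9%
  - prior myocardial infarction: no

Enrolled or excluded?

Atomic conditions:
  NOT allergy to study drug: yes → false
  years since diagnosis < 5 years: 18 < 5 is false
  years since diagnosis ≥ 33 years: 18 ≥ 33 is false
  HbA1c ≥ 9.9%: 10.9 ≥ 9.9 is true
  enrolling site ∈ {A, B, D}: A is in the set → true
  on anticoagulants: yes → true
  current smoker: no → false
  prior myocardial infarction: no → false
  allergy to study drug: yes → true
  systolic BP > 178 mmHg: 191 > 178 is true
  age ≥ 19 years: 24 ≥ 19 is true
  NOT pregnant: no → true
  informed consent signed: yes → true
  BMI ≥ 23.4: 15.9 ≥ 23.4 is false
Combine:
[1.1] false AND false AND false = false
[1.2.1] true → true = true
[1.2.2] true AND false = false
[1.2] true OR false = true
[1] false → true (antecedent false ⇒ implication holds) = true
[2.1] false AND true = false
[2.2.1] exactly-one(true, true) = false
[2.2] NOT false = true
[2.3.2.1.1.1] true OR false = true
[2.3.2.1.1] NOT true = false
[2.3.2.1] NOT false = true
[2.3.2] NOT true = false
[2.3] true OR false = true
[2] false OR true OR true = true
[root] true OR true = true
Overall: true → enrolled

Enrolled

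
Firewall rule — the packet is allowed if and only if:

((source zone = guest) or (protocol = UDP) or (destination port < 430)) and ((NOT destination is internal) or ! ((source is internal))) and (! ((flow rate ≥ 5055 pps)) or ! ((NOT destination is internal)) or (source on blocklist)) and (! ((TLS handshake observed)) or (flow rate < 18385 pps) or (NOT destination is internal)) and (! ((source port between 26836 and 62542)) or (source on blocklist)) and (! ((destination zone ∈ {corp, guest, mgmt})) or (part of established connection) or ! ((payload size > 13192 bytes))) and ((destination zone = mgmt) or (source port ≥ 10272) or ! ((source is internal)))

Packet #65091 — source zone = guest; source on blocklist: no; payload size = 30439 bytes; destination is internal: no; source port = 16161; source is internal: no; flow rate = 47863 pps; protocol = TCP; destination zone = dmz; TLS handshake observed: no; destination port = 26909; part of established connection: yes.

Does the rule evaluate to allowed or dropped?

Atomic conditions:
  source zone = guest: guest == guest is true
  protocol = UDP: TCP == UDP is false
  destination port < 430: 26909 < 430 is false
  NOT destination is internal: no → true
  source is internal: no → false
  flow rate ≥ 5055 pps: 47863 ≥ 5055 is true
  source on blocklist: no → false
  TLS handshake observed: no → false
  flow rate < 18385 pps: 47863 < 18385 is false
  source port between 26836 and 62542: 16161 in [26836, 62542] is false
  destination zone ∈ {corp, guest, mgmt}: dmz is not in the set → false
  part of established connection: yes → true
  payload size > 13192 bytes: 30439 > 13192 is true
  destination zone = mgmt: dmz == mgmt is false
  source port ≥ 10272: 16161 ≥ 10272 is true
Combine:
[1] true OR false OR false = true
[2.2] NOT false = true
[2] true OR true = true
[3.1] NOT true = false
[3.2] NOT true = false
[3] false OR false OR false = false
[4.1] NOT false = true
[4] true OR false OR true = true
[5.1] NOT false = true
[5] true OR false = true
[6.1] NOT false = true
[6.3] NOT true = false
[6] true OR true OR false = true
[7.3] NOT false = true
[7] false OR true OR true = true
[root] true AND true AND false AND true AND true AND true AND true = false
Overall: false → dropped

Dropped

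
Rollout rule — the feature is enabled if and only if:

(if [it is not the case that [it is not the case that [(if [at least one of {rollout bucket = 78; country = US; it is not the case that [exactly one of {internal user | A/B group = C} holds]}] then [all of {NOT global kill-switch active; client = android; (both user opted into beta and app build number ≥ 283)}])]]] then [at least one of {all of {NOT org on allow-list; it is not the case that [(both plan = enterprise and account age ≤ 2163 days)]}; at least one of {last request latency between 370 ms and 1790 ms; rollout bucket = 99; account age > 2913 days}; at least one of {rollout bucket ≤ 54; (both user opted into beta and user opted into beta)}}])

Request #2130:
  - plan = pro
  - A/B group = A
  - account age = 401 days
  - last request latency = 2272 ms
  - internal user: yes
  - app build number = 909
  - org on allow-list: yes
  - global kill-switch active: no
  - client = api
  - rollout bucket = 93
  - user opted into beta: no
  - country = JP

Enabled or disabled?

Atomic conditions:
  rollout bucket = 78: 93 == 78 is false
  country = US: JP == US is false
  internal user: yes → true
  A/B group = C: A == C is false
  NOT global kill-switch active: no → true
  client = android: api == android is false
  user opted into beta: no → false
  app build number ≥ 283: 909 ≥ 283 is true
  NOT org on allow-list: yes → false
  plan = enterprise: pro == enterprise is false
  account age ≤ 2163 days: 401 ≤ 2163 is true
  last request latency between 370 ms and 1790 ms: 2272 in [370, 1790] is false
  rollout bucket = 99: 93 == 99 is false
  account age > 2913 days: 401 > 2913 is false
  rollout bucket ≤ 54: 93 ≤ 54 is false
Combine:
[1.1.1.1.3.1] exactly-one(true, false) = true
[1.1.1.1.3] NOT true = false
[1.1.1.1] false OR false OR false = false
[1.1.1.2.3] false AND true = false
[1.1.1.2] true AND false AND false = false
[1.1.1] false → false (antecedent false ⇒ implication holds) = true
[1.1] NOT true = false
[1] NOT false = true
[2.1.2.1] false AND true = false
[2.1.2] NOT false = true
[2.1] false AND true = false
[2.2] false OR false OR false = false
[2.3.2] false AND false = false
[2.3] false OR false = false
[2] false OR false OR false = false
[root] true → false = false
Overall: false → disabled

Disabled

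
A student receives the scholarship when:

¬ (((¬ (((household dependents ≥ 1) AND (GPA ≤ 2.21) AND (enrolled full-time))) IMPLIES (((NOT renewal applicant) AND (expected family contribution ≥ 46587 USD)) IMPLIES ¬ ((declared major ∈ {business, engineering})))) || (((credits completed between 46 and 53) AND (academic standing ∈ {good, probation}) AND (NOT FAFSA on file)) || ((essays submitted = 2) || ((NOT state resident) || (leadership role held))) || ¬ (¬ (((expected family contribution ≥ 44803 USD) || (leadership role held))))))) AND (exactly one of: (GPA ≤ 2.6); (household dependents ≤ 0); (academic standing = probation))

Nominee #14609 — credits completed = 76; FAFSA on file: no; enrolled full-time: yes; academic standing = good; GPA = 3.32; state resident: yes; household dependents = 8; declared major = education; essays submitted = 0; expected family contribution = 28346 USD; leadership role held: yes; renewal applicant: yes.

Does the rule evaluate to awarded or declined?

Declined

Atomic conditions:
  household dependents ≥ 1: 8 ≥ 1 is true
  GPA ≤ 2.21: 3.32 ≤ 2.21 is false
  enrolled full-time: yes → true
  NOT renewal applicant: yes → false
  expected family contribution ≥ 46587 USD: 28346 ≥ 46587 is false
  declared major ∈ {business, engineering}: education is not in the set → false
  credits completed between 46 and 53: 76 in [46, 53] is false
  academic standing ∈ {good, probation}: good is in the set → true
  NOT FAFSA on file: no → true
  essays submitted = 2: 0 == 2 is false
  NOT state resident: yes → false
  leadership role held: yes → true
  expected family contribution ≥ 44803 USD: 28346 ≥ 44803 is false
  GPA ≤ 2.6: 3.32 ≤ 2.6 is false
  household dependents ≤ 0: 8 ≤ 0 is false
  academic standing = probation: good == probation is false
Combine:
[1.1.1.1.1] true AND false AND true = false
[1.1.1.1] NOT false = true
[1.1.1.2.1] false AND false = false
[1.1.1.2.2] NOT false = true
[1.1.1.2] false → true (antecedent false ⇒ implication holds) = true
[1.1.1] true → true = true
[1.1.2.1] false AND true AND true = false
[1.1.2.2.2] false OR true = true
[1.1.2.2] false OR true = true
[1.1.2.3.1.1] false OR true = true
[1.1.2.3.1] NOT true = false
[1.1.2.3] NOT false = true
[1.1.2] false OR true OR true = true
[1.1] true OR true = true
[1] NOT true = false
[2] exactly-one(false, false, false) = false
[root] false AND false = false
Overall: false → declined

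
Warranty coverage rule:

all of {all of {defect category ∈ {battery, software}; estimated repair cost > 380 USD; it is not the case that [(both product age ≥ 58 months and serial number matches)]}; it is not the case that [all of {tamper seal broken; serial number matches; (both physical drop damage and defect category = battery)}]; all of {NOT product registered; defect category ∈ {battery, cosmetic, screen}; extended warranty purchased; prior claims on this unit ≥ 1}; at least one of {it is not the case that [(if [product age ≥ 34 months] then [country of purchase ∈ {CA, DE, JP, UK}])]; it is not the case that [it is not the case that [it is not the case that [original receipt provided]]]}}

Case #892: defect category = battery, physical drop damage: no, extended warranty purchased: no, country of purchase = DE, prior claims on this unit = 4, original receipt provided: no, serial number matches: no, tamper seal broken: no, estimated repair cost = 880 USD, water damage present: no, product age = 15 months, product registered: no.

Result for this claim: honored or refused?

Refused

Atomic conditions:
  defect category ∈ {battery, software}: battery is in the set → true
  estimated repair cost > 380 USD: 880 > 380 is true
  product age ≥ 58 months: 15 ≥ 58 is false
  serial number matches: no → false
  tamper seal broken: no → false
  physical drop damage: no → false
  defect category = battery: battery == battery is true
  NOT product registered: no → true
  defect category ∈ {battery, cosmetic, screen}: battery is in the set → true
  extended warranty purchased: no → false
  prior claims on this unit ≥ 1: 4 ≥ 1 is true
  product age ≥ 34 months: 15 ≥ 34 is false
  country of purchase ∈ {CA, DE, JP, UK}: DE is in the set → true
  original receipt provided: no → false
Combine:
[1.3.1] false AND false = false
[1.3] NOT false = true
[1] true AND true AND true = true
[2.1.3] false AND true = false
[2.1] false AND false AND false = false
[2] NOT false = true
[3] true AND true AND false AND true = false
[4.1.1] false → true (antecedent false ⇒ implication holds) = true
[4.1] NOT true = false
[4.2.1.1] NOT false = true
[4.2.1] NOT true = false
[4.2] NOT false = true
[4] false OR true = true
[root] true AND true AND false AND true = false
Overall: false → refused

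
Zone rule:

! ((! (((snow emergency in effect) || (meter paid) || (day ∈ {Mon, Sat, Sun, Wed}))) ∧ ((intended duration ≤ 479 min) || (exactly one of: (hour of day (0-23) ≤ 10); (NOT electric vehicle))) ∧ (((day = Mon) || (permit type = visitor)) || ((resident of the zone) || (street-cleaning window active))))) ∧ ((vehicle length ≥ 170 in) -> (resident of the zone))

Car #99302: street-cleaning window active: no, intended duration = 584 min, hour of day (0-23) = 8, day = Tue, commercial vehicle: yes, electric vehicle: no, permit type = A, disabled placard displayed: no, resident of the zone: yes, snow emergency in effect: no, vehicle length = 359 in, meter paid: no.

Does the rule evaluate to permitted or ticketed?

Permitted

Atomic conditions:
  snow emergency in effect: no → false
  meter paid: no → false
  day ∈ {Mon, Sat, Sun, Wed}: Tue is not in the set → false
  intended duration ≤ 479 min: 584 ≤ 479 is false
  hour of day (0-23) ≤ 10: 8 ≤ 10 is true
  NOT electric vehicle: no → true
  day = Mon: Tue == Mon is false
  permit type = visitor: A == visitor is false
  resident of the zone: yes → true
  street-cleaning window active: no → false
  vehicle length ≥ 170 in: 359 ≥ 170 is true
Combine:
[1.1.1.1] false OR false OR false = false
[1.1.1] NOT false = true
[1.1.2.2] exactly-one(true, true) = false
[1.1.2] false OR false = false
[1.1.3.1] false OR false = false
[1.1.3.2] true OR false = true
[1.1.3] false OR true = true
[1.1] true AND false AND true = false
[1] NOT false = true
[2] true → true = true
[root] true AND true = true
Overall: true → permitted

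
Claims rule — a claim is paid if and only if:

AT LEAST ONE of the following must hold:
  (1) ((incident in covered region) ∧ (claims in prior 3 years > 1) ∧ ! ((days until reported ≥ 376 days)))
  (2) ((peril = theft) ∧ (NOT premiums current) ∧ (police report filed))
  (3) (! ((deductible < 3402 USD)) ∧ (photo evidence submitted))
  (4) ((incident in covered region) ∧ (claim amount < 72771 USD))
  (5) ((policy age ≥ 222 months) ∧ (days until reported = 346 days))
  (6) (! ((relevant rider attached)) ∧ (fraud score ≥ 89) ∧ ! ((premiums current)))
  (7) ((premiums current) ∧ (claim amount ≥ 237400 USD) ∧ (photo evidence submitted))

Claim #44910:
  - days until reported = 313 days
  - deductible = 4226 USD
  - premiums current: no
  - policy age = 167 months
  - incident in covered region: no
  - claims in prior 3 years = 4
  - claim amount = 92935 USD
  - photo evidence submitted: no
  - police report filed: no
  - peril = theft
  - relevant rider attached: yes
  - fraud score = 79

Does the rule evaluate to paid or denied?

Denied

Atomic conditions:
  incident in covered region: no → false
  claims in prior 3 years > 1: 4 > 1 is true
  days until reported ≥ 376 days: 313 ≥ 376 is false
  peril = theft: theft == theft is true
  NOT premiums current: no → true
  police report filed: no → false
  deductible < 3402 USD: 4226 < 3402 is false
  photo evidence submitted: no → false
  claim amount < 72771 USD: 92935 < 72771 is false
  policy age ≥ 222 months: 167 ≥ 222 is false
  days until reported = 346 days: 313 == 346 is false
  relevant rider attached: yes → true
  fraud score ≥ 89: 79 ≥ 89 is false
  premiums current: no → false
  claim amount ≥ 237400 USD: 92935 ≥ 237400 is false
Combine:
[1.3] NOT false = true
[1] false AND true AND true = false
[2] true AND true AND false = false
[3.1] NOT false = true
[3] true AND false = false
[4] false AND false = false
[5] false AND false = false
[6.1] NOT true = false
[6.3] NOT false = true
[6] false AND false AND true = false
[7] false AND false AND false = false
[root] false OR false OR false OR false OR false OR false OR false = false
Overall: false → denied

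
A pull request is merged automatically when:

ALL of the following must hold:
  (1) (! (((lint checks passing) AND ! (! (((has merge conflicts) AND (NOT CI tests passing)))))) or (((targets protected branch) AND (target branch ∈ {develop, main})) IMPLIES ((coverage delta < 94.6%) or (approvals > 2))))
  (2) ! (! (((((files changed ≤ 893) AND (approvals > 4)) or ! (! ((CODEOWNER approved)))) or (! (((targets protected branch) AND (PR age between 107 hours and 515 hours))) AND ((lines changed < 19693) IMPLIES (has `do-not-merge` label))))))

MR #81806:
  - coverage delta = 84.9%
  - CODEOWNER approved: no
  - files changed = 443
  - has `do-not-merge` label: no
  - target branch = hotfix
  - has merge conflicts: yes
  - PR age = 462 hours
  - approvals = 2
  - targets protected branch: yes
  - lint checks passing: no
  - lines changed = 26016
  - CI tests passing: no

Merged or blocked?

Blocked

Atomic conditions:
  lint checks passing: no → false
  has merge conflicts: yes → true
  NOT CI tests passing: no → true
  targets protected branch: yes → true
  target branch ∈ {develop, main}: hotfix is not in the set → false
  coverage delta < 94.6%: 84.9 < 94.6 is true
  approvals > 2: 2 > 2 is false
  files changed ≤ 893: 443 ≤ 893 is true
  approvals > 4: 2 > 4 is false
  CODEOWNER approved: no → false
  PR age between 107 hours and 515 hours: 462 in [107, 515] is true
  lines changed < 19693: 26016 < 19693 is false
  has `do-not-merge` label: no → false
Combine:
[1.1.1.2.1.1] true AND true = true
[1.1.1.2.1] NOT true = false
[1.1.1.2] NOT false = true
[1.1.1] false AND true = false
[1.1] NOT false = true
[1.2.1] true AND false = false
[1.2.2] true OR false = true
[1.2] false → true (antecedent false ⇒ implication holds) = true
[1] true OR true = true
[2.1.1.1.1] true AND false = false
[2.1.1.1.2.1] NOT false = true
[2.1.1.1.2] NOT true = false
[2.1.1.1] false OR false = false
[2.1.1.2.1.1] true AND true = true
[2.1.1.2.1] NOT true = false
[2.1.1.2.2] false → false (antecedent false ⇒ implication holds) = true
[2.1.1.2] false AND true = false
[2.1.1] false OR false = false
[2.1] NOT false = true
[2] NOT true = false
[root] true AND false = false
Overall: false → blocked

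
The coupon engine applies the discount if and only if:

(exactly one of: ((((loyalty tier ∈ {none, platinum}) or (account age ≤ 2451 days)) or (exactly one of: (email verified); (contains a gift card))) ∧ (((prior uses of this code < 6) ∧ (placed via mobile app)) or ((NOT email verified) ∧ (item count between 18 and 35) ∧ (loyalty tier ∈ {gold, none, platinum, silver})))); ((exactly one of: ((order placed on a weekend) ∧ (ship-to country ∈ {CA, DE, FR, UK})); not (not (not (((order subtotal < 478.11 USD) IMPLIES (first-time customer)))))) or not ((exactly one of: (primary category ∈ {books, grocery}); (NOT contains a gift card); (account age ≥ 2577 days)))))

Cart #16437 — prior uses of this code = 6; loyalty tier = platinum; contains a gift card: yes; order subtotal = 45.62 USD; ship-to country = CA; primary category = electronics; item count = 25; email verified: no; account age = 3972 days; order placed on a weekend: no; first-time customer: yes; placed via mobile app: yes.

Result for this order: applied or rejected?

Applied

Atomic conditions:
  loyalty tier ∈ {none, platinum}: platinum is in the set → true
  account age ≤ 2451 days: 3972 ≤ 2451 is false
  email verified: no → false
  contains a gift card: yes → true
  prior uses of this code < 6: 6 < 6 is false
  placed via mobile app: yes → true
  NOT email verified: no → true
  item count between 18 and 35: 25 in [18, 35] is true
  loyalty tier ∈ {gold, none, platinum, silver}: platinum is in the set → true
  order placed on a weekend: no → false
  ship-to country ∈ {CA, DE, FR, UK}: CA is in the set → true
  order subtotal < 478.11 USD: 45.62 < 478.11 is true
  first-time customer: yes → true
  primary category ∈ {books, grocery}: electronics is not in the set → false
  NOT contains a gift card: yes → false
  account age ≥ 2577 days: 3972 ≥ 2577 is true
Combine:
[1.1.1] true OR false = true
[1.1.2] exactly-one(false, true) = true
[1.1] true OR true = true
[1.2.1] false AND true = false
[1.2.2] true AND true AND true = true
[1.2] false OR true = true
[1] true AND true = true
[2.1.1] false AND true = false
[2.1.2.1.1.1] true → true = true
[2.1.2.1.1] NOT true = false
[2.1.2.1] NOT false = true
[2.1.2] NOT true = false
[2.1] exactly-one(false, false) = false
[2.2.1] exactly-one(false, false, true) = true
[2.2] NOT true = false
[2] false OR false = false
[root] exactly-one(true, false) = true
Overall: true → applied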